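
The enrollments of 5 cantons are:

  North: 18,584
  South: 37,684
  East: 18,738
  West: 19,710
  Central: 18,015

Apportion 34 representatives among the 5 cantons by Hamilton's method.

Total 112731; standard divisor 112731/34 ≈ 3315.618.
Standard quotas: North 5.6050, South 11.3656, East 5.6514, West 5.9446, Central 5.4334.
Lower quotas: North 5, South 11, East 5, West 5, Central 5 (sum 31, leaving 3 seats).
Remainders in descending order: West 0.9446, East 0.6514, North 0.6050, Central 0.4334, South 0.3656.
The surplus seats go to West, East, North.

North 6, South 11, East 6, West 6, Central 5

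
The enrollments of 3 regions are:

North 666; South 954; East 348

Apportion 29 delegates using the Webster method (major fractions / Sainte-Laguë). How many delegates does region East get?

5

Standard divisor 1968/29 ≈ 67.862; standard quotas: North 9.814, South 14.058, East 5.128.
Rounding to the nearest integer gives North 10, South 14, East 5 — total 29, matching the house size, so no adjustment is needed.
East receives 5.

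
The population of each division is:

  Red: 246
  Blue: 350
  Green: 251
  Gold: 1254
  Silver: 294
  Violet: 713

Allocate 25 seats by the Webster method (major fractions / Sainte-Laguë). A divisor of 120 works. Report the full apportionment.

Red 2, Blue 3, Green 2, Gold 10, Silver 2, Violet 6

With modified divisor 120: modified quotas Red 2.050, Blue 2.917, Green 2.092, Gold 10.450, Silver 2.450, Violet 5.942.
Rounding to the nearest integer: Red 2, Blue 3, Green 2, Gold 10, Silver 2, Violet 6 (total 25).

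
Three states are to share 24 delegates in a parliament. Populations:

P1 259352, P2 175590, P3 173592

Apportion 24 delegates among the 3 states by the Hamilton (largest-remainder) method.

The standard divisor is 608534/24 ≈ 25355.583.
Standard quotas: P1 10.2286, P2 6.9251, P3 6.8463.
Lower quotas: P1 10, P2 6, P3 6 (sum 22, leaving 2 seats).
Remainders in descending order: P2 0.9251, P3 0.8463, P1 0.2286.
The surplus seats go to P2, P3.

P1 10; P2 7; P3 7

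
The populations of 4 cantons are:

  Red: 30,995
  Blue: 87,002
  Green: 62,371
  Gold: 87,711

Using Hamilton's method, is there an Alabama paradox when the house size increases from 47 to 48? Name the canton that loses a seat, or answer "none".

At 47 seats: Red 6, Blue 15, Green 11, Gold 15.
At 48 seats: Red 5, Blue 16, Green 11, Gold 16.
Red drops from 6 to 5.

Red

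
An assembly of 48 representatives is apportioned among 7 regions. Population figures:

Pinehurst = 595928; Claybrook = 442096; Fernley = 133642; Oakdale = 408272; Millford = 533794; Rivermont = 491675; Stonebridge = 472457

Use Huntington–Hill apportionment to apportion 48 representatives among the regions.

With divisor 63066: modified quotas Pinehurst 9.449, Claybrook 7.010, Fernley 2.119, Oakdale 6.474, Millford 8.464, Rivermont 7.796, Stonebridge 7.491.
Geometric-mean thresholds: Pinehurst √(9·10)=9.487, Claybrook √(7·8)=7.483, Fernley √(2·3)=2.449, Oakdale √(6·7)=6.481, Millford √(8·9)=8.485, Rivermont √(7·8)=7.483, Stonebridge √(7·8)=7.483.
Each quota rounded against its threshold gives Pinehurst 9, Claybrook 7, Fernley 2, Oakdale 6, Millford 8, Rivermont 8, Stonebridge 8 (total 48).

Pinehurst: 9; Claybrook: 7; Fernley: 2; Oakdale: 6; Millford: 8; Rivermont: 8; Stonebridge: 8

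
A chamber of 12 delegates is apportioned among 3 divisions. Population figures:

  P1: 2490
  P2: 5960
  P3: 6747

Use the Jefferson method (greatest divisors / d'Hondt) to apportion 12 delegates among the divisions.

Standard divisor 15197/12 ≈ 1266.417; standard quotas: P1 1.966, P2 4.706, P3 5.328.
Rounding down gives 1, 4, 5 = 10 seats, so the divisor must be adjusted.
With modified divisor 1160: modified quotas P1 2.147, P2 5.138, P3 5.816.
Rounding down: P1 2, P2 5, P3 5 (total 12).

P1=2, P2=5, P3=5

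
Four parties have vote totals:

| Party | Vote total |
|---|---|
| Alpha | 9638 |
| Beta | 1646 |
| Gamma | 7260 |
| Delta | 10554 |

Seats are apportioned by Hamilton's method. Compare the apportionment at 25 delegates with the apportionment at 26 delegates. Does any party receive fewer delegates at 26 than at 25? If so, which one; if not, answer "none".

At 25 seats: Alpha 8, Beta 2, Gamma 6, Delta 9.
At 26 seats: Alpha 9, Beta 1, Gamma 7, Delta 9.
Beta drops from 2 to 1.

Beta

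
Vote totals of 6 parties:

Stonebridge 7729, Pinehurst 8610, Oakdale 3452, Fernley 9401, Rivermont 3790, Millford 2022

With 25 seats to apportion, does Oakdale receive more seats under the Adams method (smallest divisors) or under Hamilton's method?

Adams

Adams: Stonebridge 5, Pinehurst 6, Oakdale 3, Fernley 6, Rivermont 3, Millford 2.
Hamilton: Stonebridge 6, Pinehurst 6, Oakdale 2, Fernley 7, Rivermont 3, Millford 1.
Oakdale gets 3 under Adams and 2 under Hamilton.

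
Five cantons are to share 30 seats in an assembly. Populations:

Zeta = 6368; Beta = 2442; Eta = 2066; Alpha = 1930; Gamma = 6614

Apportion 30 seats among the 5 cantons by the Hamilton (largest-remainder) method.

Total 19420; standard divisor 19420/30 ≈ 647.333.
Standard quotas: Zeta 9.8373, Beta 3.7724, Eta 3.1916, Alpha 2.9815, Gamma 10.2173.
Lower quotas: Zeta 9, Beta 3, Eta 3, Alpha 2, Gamma 10 (sum 27, leaving 3 seats).
Remainders in descending order: Alpha 0.9815, Zeta 0.8373, Beta 0.7724, Gamma 0.2173, Eta 0.1916.
The surplus seats go to Alpha, Zeta, Beta.

Zeta=10, Beta=4, Eta=3, Alpha=3, Gamma=10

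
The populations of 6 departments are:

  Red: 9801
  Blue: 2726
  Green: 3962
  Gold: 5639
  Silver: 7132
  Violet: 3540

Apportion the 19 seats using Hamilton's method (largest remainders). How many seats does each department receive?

Total 32800; standard divisor 32800/19 ≈ 1726.316.
Standard quotas: Red 5.6774, Blue 1.5791, Green 2.2951, Gold 3.2665, Silver 4.1313, Violet 2.0506.
Lower quotas: Red 5, Blue 1, Green 2, Gold 3, Silver 4, Violet 2 (sum 17, leaving 2 seats).
Remainders in descending order: Red 0.6774, Blue 0.5791, Green 0.2951, Gold 0.2665, Silver 0.1313, Violet 0.0506.
The surplus seats go to Red, Blue.

Red: 6, Blue: 2, Green: 2, Gold: 3, Silver: 4, Violet: 2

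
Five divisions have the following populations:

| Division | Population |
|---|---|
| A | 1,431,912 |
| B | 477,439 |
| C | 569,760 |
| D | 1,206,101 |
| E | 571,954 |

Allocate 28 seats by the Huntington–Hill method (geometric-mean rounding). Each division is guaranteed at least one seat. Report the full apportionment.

A=9, B=3, C=4, D=8, E=4

With divisor 156054: modified quotas A 9.176, B 3.059, C 3.651, D 7.729, E 3.665.
Geometric-mean thresholds: A √(9·10)=9.487, B √(3·4)=3.464, C √(3·4)=3.464, D √(7·8)=7.483, E √(3·4)=3.464.
Each quota rounded against its threshold gives A 9, B 3, C 4, D 8, E 4 (total 28).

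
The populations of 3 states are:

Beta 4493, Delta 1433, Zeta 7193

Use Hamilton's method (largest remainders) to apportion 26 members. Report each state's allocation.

Standard divisor: 13119 ÷ 26 ≈ 504.577.
Standard quotas: Beta 8.9045, Delta 2.8400, Zeta 14.2555.
Lower quotas: Beta 8, Delta 2, Zeta 14 (sum 24, leaving 2 seats).
Remainders in descending order: Beta 0.9045, Delta 0.8400, Zeta 0.2555.
Largest remainders: Beta, Delta receive the extra seats.

Beta=9, Delta=3, Zeta=14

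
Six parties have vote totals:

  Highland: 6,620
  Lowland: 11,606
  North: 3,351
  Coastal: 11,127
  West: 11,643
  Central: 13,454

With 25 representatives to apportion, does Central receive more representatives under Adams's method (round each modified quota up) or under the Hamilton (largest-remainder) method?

Adams: Highland 3, Lowland 5, North 2, Coastal 5, West 5, Central 5.
Hamilton: Highland 3, Lowland 5, North 1, Coastal 5, West 5, Central 6.
Central gets 5 under Adams and 6 under Hamilton.

Hamilton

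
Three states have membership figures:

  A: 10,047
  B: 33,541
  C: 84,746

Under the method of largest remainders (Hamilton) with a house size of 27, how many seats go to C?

18

The standard divisor is 128334/27 ≈ 4753.111.
Standard quotas: A 2.1138, B 7.0566, C 17.8296.
Lower quotas: A 2, B 7, C 17 (sum 26, leaving 1 seat).
Remainders in descending order: C 0.8296, A 0.1138, B 0.0566.
Largest remainder: C receives the extra seat.
C receives 18.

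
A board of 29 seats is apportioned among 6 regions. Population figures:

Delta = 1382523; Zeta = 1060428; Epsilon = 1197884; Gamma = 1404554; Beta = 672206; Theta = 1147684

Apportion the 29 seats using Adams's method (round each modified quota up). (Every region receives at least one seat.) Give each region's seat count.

Delta: 6; Zeta: 4; Epsilon: 5; Gamma: 6; Beta: 3; Theta: 5

Standard divisor 6865279/29 ≈ 236733.759; standard quotas: Delta 5.840, Zeta 4.479, Epsilon 5.060, Gamma 5.933, Beta 2.840, Theta 4.848.
Rounding up gives 6, 5, 6, 6, 3, 5 = 31 seats, so the divisor must be adjusted.
With modified divisor 270800: modified quotas Delta 5.105, Zeta 3.916, Epsilon 4.424, Gamma 5.187, Beta 2.482, Theta 4.238.
Rounding up: Delta 6, Zeta 4, Epsilon 5, Gamma 6, Beta 3, Theta 5 (total 29).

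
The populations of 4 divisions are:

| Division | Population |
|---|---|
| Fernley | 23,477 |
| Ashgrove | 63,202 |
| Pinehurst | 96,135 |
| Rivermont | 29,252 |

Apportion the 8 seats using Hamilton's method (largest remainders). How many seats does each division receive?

Fernley=1, Ashgrove=2, Pinehurst=4, Rivermont=1

Standard divisor: 212066 ÷ 8 ≈ 26508.25.
Standard quotas: Fernley 0.8856, Ashgrove 2.3842, Pinehurst 3.6266, Rivermont 1.1035.
Lower quotas: Fernley 0, Ashgrove 2, Pinehurst 3, Rivermont 1 (sum 6, leaving 2 seats).
Remainders in descending order: Fernley 0.8856, Pinehurst 0.6266, Ashgrove 0.3842, Rivermont 0.1035.
The surplus seats go to Fernley, Pinehurst.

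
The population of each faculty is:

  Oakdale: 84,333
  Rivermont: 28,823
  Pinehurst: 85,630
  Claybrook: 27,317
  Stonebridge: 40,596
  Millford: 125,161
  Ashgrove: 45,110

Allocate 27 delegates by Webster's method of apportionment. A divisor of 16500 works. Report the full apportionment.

With modified divisor 16500: modified quotas Oakdale 5.111, Rivermont 1.747, Pinehurst 5.190, Claybrook 1.656, Stonebridge 2.460, Millford 7.586, Ashgrove 2.734.
Rounding to the nearest integer: Oakdale 5, Rivermont 2, Pinehurst 5, Claybrook 2, Stonebridge 2, Millford 8, Ashgrove 3 (total 27).

Oakdale 5; Rivermont 2; Pinehurst 5; Claybrook 2; Stonebridge 2; Millford 8; Ashgrove 3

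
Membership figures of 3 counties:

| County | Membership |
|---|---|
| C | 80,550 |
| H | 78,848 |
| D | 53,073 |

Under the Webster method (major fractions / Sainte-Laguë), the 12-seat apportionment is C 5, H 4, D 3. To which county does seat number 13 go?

Priority for the next seat is population ÷ (current seats + 0.5).
Priorities: C 14645.455, H 17521.778, D 15163.714.
Highest priority: H.

H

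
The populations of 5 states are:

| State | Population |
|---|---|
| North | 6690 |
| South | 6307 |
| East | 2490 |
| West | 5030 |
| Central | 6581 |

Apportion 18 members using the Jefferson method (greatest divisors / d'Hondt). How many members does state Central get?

5

Standard divisor 27098/18 ≈ 1505.444; standard quotas: North 4.444, South 4.189, East 1.654, West 3.341, Central 4.371.
Rounding down gives 4, 4, 1, 3, 4 = 16 seats, so the divisor must be adjusted.
With modified divisor 1300: modified quotas North 5.146, South 4.852, East 1.915, West 3.869, Central 5.062.
Rounding down: North 5, South 4, East 1, West 3, Central 5 (total 18).
Central receives 5.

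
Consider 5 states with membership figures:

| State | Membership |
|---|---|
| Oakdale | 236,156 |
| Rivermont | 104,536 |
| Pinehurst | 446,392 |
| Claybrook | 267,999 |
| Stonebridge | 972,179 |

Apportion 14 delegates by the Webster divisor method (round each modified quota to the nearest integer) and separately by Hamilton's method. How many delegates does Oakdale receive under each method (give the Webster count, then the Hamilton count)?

2 and 1

Webster: Oakdale 2, Rivermont 1, Pinehurst 3, Claybrook 2, Stonebridge 6.
Hamilton: Oakdale 1, Rivermont 1, Pinehurst 3, Claybrook 2, Stonebridge 7.
Oakdale gets 2 under Webster and 1 under Hamilton.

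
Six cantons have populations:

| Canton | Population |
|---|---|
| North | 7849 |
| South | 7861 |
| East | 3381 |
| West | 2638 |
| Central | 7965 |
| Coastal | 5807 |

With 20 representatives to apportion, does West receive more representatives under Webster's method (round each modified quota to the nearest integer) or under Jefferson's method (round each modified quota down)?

Webster

Webster: North 4, South 4, East 2, West 2, Central 5, Coastal 3.
Jefferson: North 4, South 5, East 2, West 1, Central 5, Coastal 3.
West gets 2 under Webster and 1 under Jefferson.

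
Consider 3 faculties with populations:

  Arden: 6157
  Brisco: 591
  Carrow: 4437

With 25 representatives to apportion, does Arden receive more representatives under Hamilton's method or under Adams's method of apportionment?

Hamilton

Hamilton: Arden 14, Brisco 1, Carrow 10.
Adams: Arden 13, Brisco 2, Carrow 10.
Arden gets 14 under Hamilton and 13 under Adams.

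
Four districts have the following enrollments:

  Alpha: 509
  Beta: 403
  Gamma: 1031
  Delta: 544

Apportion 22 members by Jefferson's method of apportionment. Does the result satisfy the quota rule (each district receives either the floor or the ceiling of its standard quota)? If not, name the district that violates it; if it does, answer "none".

none

Standard quotas: Alpha 4.503, Beta 3.565, Gamma 9.120, Delta 4.812.
Jefferson allocation: Alpha 4, Beta 3, Gamma 10, Delta 5.
Every allocation lies between the lower and upper quota.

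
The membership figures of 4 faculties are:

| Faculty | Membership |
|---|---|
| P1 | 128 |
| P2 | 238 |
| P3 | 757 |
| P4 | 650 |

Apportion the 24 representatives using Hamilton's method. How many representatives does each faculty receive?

P1=2, P2=3, P3=10, P4=9

The standard divisor is 1773/24 ≈ 73.875.
Standard quotas: P1 1.733, P2 3.222, P3 10.247, P4 8.799.
Lower quotas: P1 1, P2 3, P3 10, P4 8 (sum 22, leaving 2 seats).
Remainders in descending order: P4 0.799, P1 0.733, P3 0.247, P2 0.222.
The surplus seats go to P4, P1.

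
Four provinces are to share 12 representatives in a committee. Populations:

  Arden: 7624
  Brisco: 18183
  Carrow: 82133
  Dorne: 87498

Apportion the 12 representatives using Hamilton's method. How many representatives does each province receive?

Arden: 1, Brisco: 1, Carrow: 5, Dorne: 5

The standard divisor is 195438/12 ≈ 16286.5.
Standard quotas: Arden 0.4681, Brisco 1.1164, Carrow 5.0430, Dorne 5.3724.
Lower quotas: Arden 0, Brisco 1, Carrow 5, Dorne 5 (sum 11, leaving 1 seat).
Remainders in descending order: Arden 0.4681, Dorne 0.3724, Brisco 0.1164, Carrow 0.0430.
Largest remainder: Arden receives the extra seat.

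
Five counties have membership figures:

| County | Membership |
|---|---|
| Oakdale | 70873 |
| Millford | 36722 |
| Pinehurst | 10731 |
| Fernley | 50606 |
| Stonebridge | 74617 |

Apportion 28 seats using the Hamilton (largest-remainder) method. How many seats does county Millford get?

4

Standard divisor: 243549 ÷ 28 ≈ 8698.179.
Standard quotas: Oakdale 8.1480, Millford 4.2218, Pinehurst 1.2337, Fernley 5.8180, Stonebridge 8.5785.
Lower quotas: Oakdale 8, Millford 4, Pinehurst 1, Fernley 5, Stonebridge 8 (sum 26, leaving 2 seats).
Remainders in descending order: Fernley 0.8180, Stonebridge 0.5785, Pinehurst 0.2337, Millford 0.2218, Oakdale 0.1480.
The surplus seats go to Fernley, Stonebridge.
Millford receives 4.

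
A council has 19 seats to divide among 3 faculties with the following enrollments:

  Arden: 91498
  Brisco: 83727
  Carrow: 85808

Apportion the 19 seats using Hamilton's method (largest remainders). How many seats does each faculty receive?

Standard divisor: 261033 ÷ 19 ≈ 13738.579.
Standard quotas: Arden 6.6599, Brisco 6.0943, Carrow 6.2458.
Lower quotas: Arden 6, Brisco 6, Carrow 6 (sum 18, leaving 1 seat).
Remainders in descending order: Arden 0.6599, Carrow 0.2458, Brisco 0.0943.
Largest remainder: Arden receives the extra seat.

Arden=7, Brisco=6, Carrow=6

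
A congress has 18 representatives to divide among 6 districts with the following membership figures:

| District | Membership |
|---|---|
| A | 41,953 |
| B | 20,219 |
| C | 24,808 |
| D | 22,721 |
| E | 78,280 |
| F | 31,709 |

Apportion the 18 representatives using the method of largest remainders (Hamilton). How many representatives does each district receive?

Total 219690; standard divisor 219690/18 = 12205.
Standard quotas: A 3.4374, B 1.6566, C 2.0326, D 1.8616, E 6.4138, F 2.5980.
Lower quotas: A 3, B 1, C 2, D 1, E 6, F 2 (sum 15, leaving 3 seats).
Remainders in descending order: D 0.8616, B 0.6566, F 0.5980, A 0.4374, E 0.4138, C 0.0326.
Largest remainders: D, B, F receive the extra seats.

A=3; B=2; C=2; D=2; E=6; F=3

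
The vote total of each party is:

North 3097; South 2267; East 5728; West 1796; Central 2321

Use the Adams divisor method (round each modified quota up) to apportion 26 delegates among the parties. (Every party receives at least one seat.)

North: 5; South: 4; East: 10; West: 3; Central: 4

Standard divisor 15209/26 ≈ 584.962; standard quotas: North 5.294, South 3.875, East 9.792, West 3.070, Central 3.968.
Rounding up gives 6, 4, 10, 4, 4 = 28 seats, so the divisor must be adjusted.
With modified divisor 630: modified quotas North 4.916, South 3.598, East 9.092, West 2.851, Central 3.684.
Rounding up: North 5, South 4, East 10, West 3, Central 4 (total 26).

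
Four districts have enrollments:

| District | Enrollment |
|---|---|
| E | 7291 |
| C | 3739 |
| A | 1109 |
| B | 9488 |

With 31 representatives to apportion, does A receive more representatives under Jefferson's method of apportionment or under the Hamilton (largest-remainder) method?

Hamilton

Jefferson: E 11, C 5, A 1, B 14.
Hamilton: E 10, C 5, A 2, B 14.
A gets 1 under Jefferson and 2 under Hamilton.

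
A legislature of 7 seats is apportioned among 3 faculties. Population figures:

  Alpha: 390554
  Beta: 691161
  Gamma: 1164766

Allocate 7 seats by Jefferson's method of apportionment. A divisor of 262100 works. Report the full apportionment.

With modified divisor 262100: modified quotas Alpha 1.490, Beta 2.637, Gamma 4.444.
Rounding down: Alpha 1, Beta 2, Gamma 4 (total 7).

Alpha 1, Beta 2, Gamma 4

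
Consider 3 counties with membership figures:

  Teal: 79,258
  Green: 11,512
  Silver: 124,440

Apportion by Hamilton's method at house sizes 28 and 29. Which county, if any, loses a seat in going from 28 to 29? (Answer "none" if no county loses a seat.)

Green

At 28 seats: Teal 10, Green 2, Silver 16.
At 29 seats: Teal 11, Green 1, Silver 17.
Green drops from 2 to 1.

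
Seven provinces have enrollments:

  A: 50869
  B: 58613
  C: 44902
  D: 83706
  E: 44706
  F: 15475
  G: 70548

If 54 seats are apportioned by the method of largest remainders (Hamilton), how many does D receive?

12

Standard divisor: 368819 ÷ 54 ≈ 6829.981.
Standard quotas: A 7.4479, B 8.5817, C 6.5742, D 12.2557, E 6.5456, F 2.2657, G 10.3292.
Lower quotas: A 7, B 8, C 6, D 12, E 6, F 2, G 10 (sum 51, leaving 3 seats).
Remainders in descending order: B 0.5817, C 0.5742, E 0.5456, A 0.4479, G 0.3292, F 0.2657, D 0.2557.
The surplus seats go to B, C, E.
D receives 12.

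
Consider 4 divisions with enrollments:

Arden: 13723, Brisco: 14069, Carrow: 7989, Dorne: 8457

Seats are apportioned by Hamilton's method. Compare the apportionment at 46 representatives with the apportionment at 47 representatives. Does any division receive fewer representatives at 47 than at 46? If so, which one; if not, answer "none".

none

At 46 seats: Arden 14, Brisco 15, Carrow 8, Dorne 9.
At 47 seats: Arden 15, Brisco 15, Carrow 8, Dorne 9.
No division's allocation decreased.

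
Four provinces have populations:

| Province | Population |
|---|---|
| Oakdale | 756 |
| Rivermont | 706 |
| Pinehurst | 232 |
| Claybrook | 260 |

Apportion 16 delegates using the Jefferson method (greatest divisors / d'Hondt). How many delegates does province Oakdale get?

6

Standard divisor 1954/16 ≈ 122.125; standard quotas: Oakdale 6.190, Rivermont 5.781, Pinehurst 1.900, Claybrook 2.129.
Rounding down gives 6, 5, 1, 2 = 14 seats, so the divisor must be adjusted.
With modified divisor 110: modified quotas Oakdale 6.873, Rivermont 6.418, Pinehurst 2.109, Claybrook 2.364.
Rounding down: Oakdale 6, Rivermont 6, Pinehurst 2, Claybrook 2 (total 16).
Oakdale receives 6.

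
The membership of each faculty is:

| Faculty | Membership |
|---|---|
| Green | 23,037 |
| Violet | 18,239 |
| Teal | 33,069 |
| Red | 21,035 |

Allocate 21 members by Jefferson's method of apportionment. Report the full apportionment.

Green: 5, Violet: 4, Teal: 7, Red: 5

Standard divisor 95380/21 ≈ 4541.905; standard quotas: Green 5.072, Violet 4.016, Teal 7.281, Red 4.631.
Rounding down gives 5, 4, 7, 4 = 20 seats, so the divisor must be adjusted.
With modified divisor 4170: modified quotas Green 5.524, Violet 4.374, Teal 7.930, Red 5.044.
Rounding down: Green 5, Violet 4, Teal 7, Red 5 (total 21).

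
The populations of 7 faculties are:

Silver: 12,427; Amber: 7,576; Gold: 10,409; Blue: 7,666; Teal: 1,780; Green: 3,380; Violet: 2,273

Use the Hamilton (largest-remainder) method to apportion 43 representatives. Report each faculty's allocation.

Standard divisor: 45511 ÷ 43 ≈ 1058.395.
Standard quotas: Silver 11.7414, Amber 7.1580, Gold 9.8347, Blue 7.2430, Teal 1.6818, Green 3.1935, Violet 2.1476.
Lower quotas: Silver 11, Amber 7, Gold 9, Blue 7, Teal 1, Green 3, Violet 2 (sum 40, leaving 3 seats).
Remainders in descending order: Gold 0.8347, Silver 0.7414, Teal 0.6818, Blue 0.2430, Green 0.1935, Amber 0.1580, Violet 0.1476.
Largest remainders: Gold, Silver, Teal receive the extra seats.

Silver=12; Amber=7; Gold=10; Blue=7; Teal=2; Green=3; Violet=2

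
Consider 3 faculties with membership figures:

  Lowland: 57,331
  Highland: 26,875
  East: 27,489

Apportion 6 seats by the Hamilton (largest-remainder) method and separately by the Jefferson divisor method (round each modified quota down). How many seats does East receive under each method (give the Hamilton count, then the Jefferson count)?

Hamilton: Lowland 3, Highland 1, East 2.
Jefferson: Lowland 4, Highland 1, East 1.
East gets 2 under Hamilton and 1 under Jefferson.

2 and 1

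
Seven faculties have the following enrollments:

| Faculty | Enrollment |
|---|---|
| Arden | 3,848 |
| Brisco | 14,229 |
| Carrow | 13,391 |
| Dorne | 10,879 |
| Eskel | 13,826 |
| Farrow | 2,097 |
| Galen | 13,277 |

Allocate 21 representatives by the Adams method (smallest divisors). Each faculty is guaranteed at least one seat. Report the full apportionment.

Arden: 1, Brisco: 4, Carrow: 4, Dorne: 3, Eskel: 4, Farrow: 1, Galen: 4

Standard divisor 71547/21 ≈ 3407; standard quotas: Arden 1.129, Brisco 4.176, Carrow 3.930, Dorne 3.193, Eskel 4.058, Farrow 0.615, Galen 3.897.
Rounding up gives 2, 5, 4, 4, 5, 1, 4 = 25 seats, so the divisor must be adjusted.
With modified divisor 4100: modified quotas Arden 0.939, Brisco 3.470, Carrow 3.266, Dorne 2.653, Eskel 3.372, Farrow 0.511, Galen 3.238.
Rounding up: Arden 1, Brisco 4, Carrow 4, Dorne 3, Eskel 4, Farrow 1, Galen 4 (total 21).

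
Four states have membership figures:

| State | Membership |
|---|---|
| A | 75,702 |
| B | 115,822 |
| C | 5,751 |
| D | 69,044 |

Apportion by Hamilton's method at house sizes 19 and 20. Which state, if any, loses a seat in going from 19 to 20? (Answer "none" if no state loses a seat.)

C

At 19 seats: A 5, B 8, C 1, D 5.
At 20 seats: A 6, B 9, C 0, D 5.
C drops from 1 to 0.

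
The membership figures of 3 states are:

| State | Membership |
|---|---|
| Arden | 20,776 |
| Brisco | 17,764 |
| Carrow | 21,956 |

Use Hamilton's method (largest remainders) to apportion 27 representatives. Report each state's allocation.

The standard divisor is 60496/27 ≈ 2240.593.
Standard quotas: Arden 9.2725, Brisco 7.9283, Carrow 9.7992.
Lower quotas: Arden 9, Brisco 7, Carrow 9 (sum 25, leaving 2 seats).
Remainders in descending order: Brisco 0.9283, Carrow 0.7992, Arden 0.2725.
The surplus seats go to Brisco, Carrow.

Arden=9, Brisco=8, Carrow=10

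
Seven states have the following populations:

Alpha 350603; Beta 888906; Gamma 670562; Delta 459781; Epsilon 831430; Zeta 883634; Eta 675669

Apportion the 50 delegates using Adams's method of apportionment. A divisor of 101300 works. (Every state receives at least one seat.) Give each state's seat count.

With modified divisor 101300: modified quotas Alpha 3.461, Beta 8.775, Gamma 6.620, Delta 4.539, Epsilon 8.208, Zeta 8.723, Eta 6.670.
Rounding up: Alpha 4, Beta 9, Gamma 7, Delta 5, Epsilon 9, Zeta 9, Eta 7 (total 50).

Alpha=4; Beta=9; Gamma=7; Delta=5; Epsilon=9; Zeta=9; Eta=7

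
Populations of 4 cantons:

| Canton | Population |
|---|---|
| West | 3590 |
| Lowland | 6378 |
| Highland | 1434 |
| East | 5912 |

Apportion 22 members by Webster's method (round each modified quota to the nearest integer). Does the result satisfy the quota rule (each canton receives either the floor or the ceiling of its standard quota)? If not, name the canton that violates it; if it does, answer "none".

none

Standard quotas: West 4.562, Lowland 8.104, Highland 1.822, East 7.512.
Webster allocation: West 5, Lowland 8, Highland 2, East 7.
Every allocation lies between the lower and upper quota.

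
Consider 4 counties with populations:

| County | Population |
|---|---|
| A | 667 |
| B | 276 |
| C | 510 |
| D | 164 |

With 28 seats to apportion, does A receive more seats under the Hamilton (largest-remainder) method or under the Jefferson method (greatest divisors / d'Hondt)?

Hamilton: A 11, B 5, C 9, D 3.
Jefferson: A 12, B 5, C 9, D 2.
A gets 11 under Hamilton and 12 under Jefferson.

Jefferson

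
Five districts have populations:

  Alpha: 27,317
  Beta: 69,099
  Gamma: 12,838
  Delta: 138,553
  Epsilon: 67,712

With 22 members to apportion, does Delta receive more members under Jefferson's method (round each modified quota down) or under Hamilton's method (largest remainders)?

Jefferson: Alpha 2, Beta 5, Gamma 0, Delta 10, Epsilon 5.
Hamilton: Alpha 2, Beta 5, Gamma 1, Delta 9, Epsilon 5.
Delta gets 10 under Jefferson and 9 under Hamilton.

Jefferson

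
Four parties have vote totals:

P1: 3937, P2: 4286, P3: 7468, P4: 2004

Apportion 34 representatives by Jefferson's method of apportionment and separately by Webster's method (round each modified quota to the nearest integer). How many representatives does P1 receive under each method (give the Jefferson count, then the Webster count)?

7 and 8

Jefferson: P1 7, P2 8, P3 15, P4 4.
Webster: P1 8, P2 8, P3 14, P4 4.
P1 gets 7 under Jefferson and 8 under Webster.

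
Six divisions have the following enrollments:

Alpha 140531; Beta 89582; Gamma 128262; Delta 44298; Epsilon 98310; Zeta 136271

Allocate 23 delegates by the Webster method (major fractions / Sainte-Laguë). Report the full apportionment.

Standard divisor 637254/23 ≈ 27706.696; standard quotas: Alpha 5.072, Beta 3.233, Gamma 4.629, Delta 1.599, Epsilon 3.548, Zeta 4.918.
Rounding to the nearest integer gives 5, 3, 5, 2, 4, 5 = 24 seats, so the divisor must be adjusted.
With modified divisor 28300: modified quotas Alpha 4.966, Beta 3.165, Gamma 4.532, Delta 1.565, Epsilon 3.474, Zeta 4.815.
Rounding to the nearest integer: Alpha 5, Beta 3, Gamma 5, Delta 2, Epsilon 3, Zeta 5 (total 23).

Alpha: 5, Beta: 3, Gamma: 5, Delta: 2, Epsilon: 3, Zeta: 5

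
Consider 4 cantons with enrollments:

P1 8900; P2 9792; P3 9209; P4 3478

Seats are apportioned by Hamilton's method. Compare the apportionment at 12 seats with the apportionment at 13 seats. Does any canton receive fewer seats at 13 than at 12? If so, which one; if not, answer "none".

none

At 12 seats: P1 3, P2 4, P3 4, P4 1.
At 13 seats: P1 4, P2 4, P3 4, P4 1.
No canton's allocation decreased.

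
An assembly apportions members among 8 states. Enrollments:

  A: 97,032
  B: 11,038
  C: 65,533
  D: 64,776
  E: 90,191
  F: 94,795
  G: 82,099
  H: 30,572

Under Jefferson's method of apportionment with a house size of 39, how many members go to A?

7

Standard divisor 536036/39 ≈ 13744.513; standard quotas: A 7.060, B 0.803, C 4.768, D 4.713, E 6.562, F 6.897, G 5.973, H 2.224.
Rounding down gives 7, 0, 4, 4, 6, 6, 5, 2 = 34 seats, so the divisor must be adjusted.
With modified divisor 12500: modified quotas A 7.763, B 0.883, C 5.243, D 5.182, E 7.215, F 7.584, G 6.568, H 2.446.
Rounding down: A 7, B 0, C 5, D 5, E 7, F 7, G 6, H 2 (total 39).
A receives 7.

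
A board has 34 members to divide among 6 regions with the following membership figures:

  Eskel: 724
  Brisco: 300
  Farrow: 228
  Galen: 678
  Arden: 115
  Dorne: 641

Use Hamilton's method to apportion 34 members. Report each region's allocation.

Standard divisor: 2686 ÷ 34 = 79.
Standard quotas: Eskel 9.165, Brisco 3.797, Farrow 2.886, Galen 8.582, Arden 1.456, Dorne 8.114.
Lower quotas: Eskel 9, Brisco 3, Farrow 2, Galen 8, Arden 1, Dorne 8 (sum 31, leaving 3 seats).
Remainders in descending order: Farrow 0.886, Brisco 0.797, Galen 0.582, Arden 0.456, Eskel 0.165, Dorne 0.114.
Largest remainders: Farrow, Brisco, Galen receive the extra seats.

Eskel: 9, Brisco: 4, Farrow: 3, Galen: 9, Arden: 1, Dorne: 8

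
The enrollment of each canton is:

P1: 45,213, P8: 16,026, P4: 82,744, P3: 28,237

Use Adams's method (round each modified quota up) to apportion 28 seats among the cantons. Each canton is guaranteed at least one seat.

Standard divisor 172220/28 ≈ 6150.714; standard quotas: P1 7.351, P8 2.606, P4 13.453, P3 4.591.
Rounding up gives 8, 3, 14, 5 = 30 seats, so the divisor must be adjusted.
With modified divisor 6700: modified quotas P1 6.748, P8 2.392, P4 12.350, P3 4.214.
Rounding up: P1 7, P8 3, P4 13, P3 5 (total 28).

P1 7, P8 3, P4 13, P3 5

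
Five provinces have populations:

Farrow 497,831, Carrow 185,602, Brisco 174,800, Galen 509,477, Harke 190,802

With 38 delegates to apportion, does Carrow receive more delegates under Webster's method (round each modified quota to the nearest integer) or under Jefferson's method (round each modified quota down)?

Webster

Webster: Farrow 12, Carrow 5, Brisco 4, Galen 12, Harke 5.
Jefferson: Farrow 13, Carrow 4, Brisco 4, Galen 13, Harke 4.
Carrow gets 5 under Webster and 4 under Jefferson.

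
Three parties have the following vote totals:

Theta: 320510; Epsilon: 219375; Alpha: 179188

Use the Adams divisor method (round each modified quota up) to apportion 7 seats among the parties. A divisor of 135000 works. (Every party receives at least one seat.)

Theta 3; Epsilon 2; Alpha 2

With modified divisor 135000: modified quotas Theta 2.374, Epsilon 1.625, Alpha 1.327.
Rounding up: Theta 3, Epsilon 2, Alpha 2 (total 7).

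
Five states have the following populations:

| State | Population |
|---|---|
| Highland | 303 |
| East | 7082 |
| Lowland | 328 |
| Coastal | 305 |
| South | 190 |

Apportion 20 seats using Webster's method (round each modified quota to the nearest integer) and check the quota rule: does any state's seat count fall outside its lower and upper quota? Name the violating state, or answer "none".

Standard quotas: Highland 0.738, East 17.256, Lowland 0.799, Coastal 0.743, South 0.463.
Webster allocation: Highland 1, East 17, Lowland 1, Coastal 1, South 0.
Every allocation lies between the lower and upper quota.

none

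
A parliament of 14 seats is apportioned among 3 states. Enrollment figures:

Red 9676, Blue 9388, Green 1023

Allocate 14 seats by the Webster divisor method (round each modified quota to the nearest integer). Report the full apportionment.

Red: 7; Blue: 6; Green: 1

Standard divisor 20087/14 ≈ 1434.786; standard quotas: Red 6.744, Blue 6.543, Green 0.713.
Rounding to the nearest integer gives 7, 7, 1 = 15 seats, so the divisor must be adjusted.
With modified divisor 1470: modified quotas Red 6.582, Blue 6.386, Green 0.696.
Rounding to the nearest integer: Red 7, Blue 6, Green 1 (total 14).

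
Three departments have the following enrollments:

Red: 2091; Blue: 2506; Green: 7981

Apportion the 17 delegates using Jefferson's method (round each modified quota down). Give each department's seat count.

Red: 3, Blue: 3, Green: 11

Standard divisor 12578/17 ≈ 739.882; standard quotas: Red 2.826, Blue 3.387, Green 10.787.
Rounding down gives 2, 3, 10 = 15 seats, so the divisor must be adjusted.
With modified divisor 680: modified quotas Red 3.075, Blue 3.685, Green 11.737.
Rounding down: Red 3, Blue 3, Green 11 (total 17).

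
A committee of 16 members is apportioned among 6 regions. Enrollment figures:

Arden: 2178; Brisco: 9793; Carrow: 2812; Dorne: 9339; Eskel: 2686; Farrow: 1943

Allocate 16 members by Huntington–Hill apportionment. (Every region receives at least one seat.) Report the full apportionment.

Arden 1, Brisco 5, Carrow 2, Dorne 5, Eskel 2, Farrow 1

With divisor 1844: modified quotas Arden 1.181, Brisco 5.311, Carrow 1.525, Dorne 5.065, Eskel 1.457, Farrow 1.054.
Geometric-mean thresholds: Arden √(1·2)=1.414, Brisco √(5·6)=5.477, Carrow √(1·2)=1.414, Dorne √(5·6)=5.477, Eskel √(1·2)=1.414, Farrow √(1·2)=1.414.
Each quota rounded against its threshold gives Arden 1, Brisco 5, Carrow 2, Dorne 5, Eskel 2, Farrow 1 (total 16).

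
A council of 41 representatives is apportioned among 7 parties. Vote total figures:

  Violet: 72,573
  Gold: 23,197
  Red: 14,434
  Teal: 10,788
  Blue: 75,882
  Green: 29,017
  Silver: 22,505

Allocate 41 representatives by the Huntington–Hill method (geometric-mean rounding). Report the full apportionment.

With divisor 6196: modified quotas Violet 11.713, Gold 3.744, Red 2.330, Teal 1.741, Blue 12.247, Green 4.683, Silver 3.632.
Geometric-mean thresholds: Violet √(11·12)=11.489, Gold √(3·4)=3.464, Red √(2·3)=2.449, Teal √(1·2)=1.414, Blue √(12·13)=12.490, Green √(4·5)=4.472, Silver √(3·4)=3.464.
Each quota rounded against its threshold gives Violet 12, Gold 4, Red 2, Teal 2, Blue 12, Green 5, Silver 4 (total 41).

Violet: 12, Gold: 4, Red: 2, Teal: 2, Blue: 12, Green: 5, Silver: 4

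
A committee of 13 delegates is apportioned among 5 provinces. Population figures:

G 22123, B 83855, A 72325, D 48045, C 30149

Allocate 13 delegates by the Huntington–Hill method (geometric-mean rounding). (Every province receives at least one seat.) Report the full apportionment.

G 1, B 4, A 4, D 2, C 2

With divisor 20246: modified quotas G 1.093, B 4.142, A 3.572, D 2.373, C 1.489.
Geometric-mean thresholds: G √(1·2)=1.414, B √(4·5)=4.472, A √(3·4)=3.464, D √(2·3)=2.449, C √(1·2)=1.414.
Each quota rounded against its threshold gives G 1, B 4, A 4, D 2, C 2 (total 13).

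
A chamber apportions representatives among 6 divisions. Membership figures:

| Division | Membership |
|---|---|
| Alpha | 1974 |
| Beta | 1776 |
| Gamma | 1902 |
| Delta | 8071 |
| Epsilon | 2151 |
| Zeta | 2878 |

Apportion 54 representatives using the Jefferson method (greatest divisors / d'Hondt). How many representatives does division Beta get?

5

Standard divisor 18752/54 ≈ 347.259; standard quotas: Alpha 5.685, Beta 5.114, Gamma 5.477, Delta 23.242, Epsilon 6.194, Zeta 8.288.
Rounding down gives 5, 5, 5, 23, 6, 8 = 52 seats, so the divisor must be adjusted.
With modified divisor 326: modified quotas Alpha 6.055, Beta 5.448, Gamma 5.834, Delta 24.758, Epsilon 6.598, Zeta 8.828.
Rounding down: Alpha 6, Beta 5, Gamma 5, Delta 24, Epsilon 6, Zeta 8 (total 54).
Beta receives 5.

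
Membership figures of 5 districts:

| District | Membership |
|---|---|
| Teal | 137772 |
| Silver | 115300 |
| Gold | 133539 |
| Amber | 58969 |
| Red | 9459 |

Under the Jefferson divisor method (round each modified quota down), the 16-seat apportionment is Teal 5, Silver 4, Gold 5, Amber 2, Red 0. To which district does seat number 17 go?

Priority for the next seat is population ÷ (current seats + 1).
Priorities: Teal 22962.000, Silver 23060.000, Gold 22256.500, Amber 19656.333, Red 9459.000.
Highest priority: Silver.

Silver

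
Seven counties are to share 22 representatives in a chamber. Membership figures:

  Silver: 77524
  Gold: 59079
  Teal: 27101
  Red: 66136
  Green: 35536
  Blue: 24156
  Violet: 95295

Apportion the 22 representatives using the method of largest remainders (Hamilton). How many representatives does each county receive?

Silver 4, Gold 3, Teal 2, Red 4, Green 2, Blue 1, Violet 6

Total 384827; standard divisor 384827/22 ≈ 17492.136.
Standard quotas: Silver 4.4319, Gold 3.3775, Teal 1.5493, Red 3.7809, Green 2.0315, Blue 1.3810, Violet 5.4479.
Lower quotas: Silver 4, Gold 3, Teal 1, Red 3, Green 2, Blue 1, Violet 5 (sum 19, leaving 3 seats).
Remainders in descending order: Red 0.7809, Teal 0.5493, Violet 0.4479, Silver 0.4319, Blue 0.3810, Gold 0.3775, Green 0.0315.
The surplus seats go to Red, Teal, Violet.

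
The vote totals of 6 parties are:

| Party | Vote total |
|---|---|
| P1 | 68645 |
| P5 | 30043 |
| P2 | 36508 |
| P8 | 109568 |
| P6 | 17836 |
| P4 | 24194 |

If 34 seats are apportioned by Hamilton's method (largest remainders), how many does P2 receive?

4

The standard divisor is 286794/34 ≈ 8435.118.
Standard quotas: P1 8.1380, P5 3.5617, P2 4.3281, P8 12.9895, P6 2.1145, P4 2.8682.
Lower quotas: P1 8, P5 3, P2 4, P8 12, P6 2, P4 2 (sum 31, leaving 3 seats).
Remainders in descending order: P8 0.9895, P4 0.8682, P5 0.5617, P2 0.3281, P1 0.1380, P6 0.1145.
Largest remainders: P8, P4, P5 receive the extra seats.
P2 receives 4.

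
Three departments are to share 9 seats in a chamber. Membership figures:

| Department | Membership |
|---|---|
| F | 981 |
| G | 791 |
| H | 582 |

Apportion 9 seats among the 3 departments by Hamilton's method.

Standard divisor: 2354 ÷ 9 ≈ 261.556.
Standard quotas: F 3.751, G 3.024, H 2.225.
Lower quotas: F 3, G 3, H 2 (sum 8, leaving 1 seat).
Remainders in descending order: F 0.751, H 0.225, G 0.024.
The surplus seat goes to F.

F 4; G 3; H 2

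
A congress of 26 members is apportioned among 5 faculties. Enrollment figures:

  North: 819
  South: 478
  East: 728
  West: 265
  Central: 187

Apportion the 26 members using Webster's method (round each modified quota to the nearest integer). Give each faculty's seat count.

Standard divisor 2477/26 ≈ 95.269; standard quotas: North 8.597, South 5.017, East 7.642, West 2.782, Central 1.963.
Rounding to the nearest integer gives 9, 5, 8, 3, 2 = 27 seats, so the divisor must be adjusted.
With modified divisor 96.7: modified quotas North 8.469, South 4.943, East 7.528, West 2.740, Central 1.934.
Rounding to the nearest integer: North 8, South 5, East 8, West 3, Central 2 (total 26).

North: 8, South: 5, East: 8, West: 3, Central: 2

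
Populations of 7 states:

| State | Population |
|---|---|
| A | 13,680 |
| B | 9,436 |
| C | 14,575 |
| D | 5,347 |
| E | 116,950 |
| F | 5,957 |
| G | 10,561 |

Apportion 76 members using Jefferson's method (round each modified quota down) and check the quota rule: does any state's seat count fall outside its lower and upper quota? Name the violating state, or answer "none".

Standard quotas: A 5.890, B 4.063, C 6.276, D 2.302, E 50.356, F 2.565, G 4.547.
Jefferson allocation: A 6, B 4, C 6, D 2, E 52, F 2, G 4.
E has quota 50.356 (lower 50, upper 51) but receives 52 — outside the quota interval.

E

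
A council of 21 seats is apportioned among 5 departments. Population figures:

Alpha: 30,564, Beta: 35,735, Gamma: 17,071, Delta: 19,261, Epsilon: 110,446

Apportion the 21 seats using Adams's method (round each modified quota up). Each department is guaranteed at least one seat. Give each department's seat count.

Alpha: 3, Beta: 4, Gamma: 2, Delta: 2, Epsilon: 10

Standard divisor 213077/21 ≈ 10146.524; standard quotas: Alpha 3.012, Beta 3.522, Gamma 1.682, Delta 1.898, Epsilon 10.885.
Rounding up gives 4, 4, 2, 2, 11 = 23 seats, so the divisor must be adjusted.
With modified divisor 11500: modified quotas Alpha 2.658, Beta 3.107, Gamma 1.484, Delta 1.675, Epsilon 9.604.
Rounding up: Alpha 3, Beta 4, Gamma 2, Delta 2, Epsilon 10 (total 21).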